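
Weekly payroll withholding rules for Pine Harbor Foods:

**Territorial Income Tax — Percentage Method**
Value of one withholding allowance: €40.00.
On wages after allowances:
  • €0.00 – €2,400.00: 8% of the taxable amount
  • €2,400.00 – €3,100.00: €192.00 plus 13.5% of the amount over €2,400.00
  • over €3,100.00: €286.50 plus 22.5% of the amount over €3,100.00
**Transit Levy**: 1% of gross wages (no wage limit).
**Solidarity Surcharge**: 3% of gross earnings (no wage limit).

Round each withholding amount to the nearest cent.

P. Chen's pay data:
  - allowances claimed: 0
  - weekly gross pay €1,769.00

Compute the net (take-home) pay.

€1,556.72

Territorial Income Tax: taxable = €1,769.00
  8% × €1,769.00 = €141.52
Transit Levy: 1% × €1,769.00 = €17.69
Solidarity Surcharge: 3% × €1,769.00 = €53.07
Total withheld: €141.52 + €17.69 + €53.07 = €212.28
Net pay: €1,769.00 − €212.28 = €1,556.72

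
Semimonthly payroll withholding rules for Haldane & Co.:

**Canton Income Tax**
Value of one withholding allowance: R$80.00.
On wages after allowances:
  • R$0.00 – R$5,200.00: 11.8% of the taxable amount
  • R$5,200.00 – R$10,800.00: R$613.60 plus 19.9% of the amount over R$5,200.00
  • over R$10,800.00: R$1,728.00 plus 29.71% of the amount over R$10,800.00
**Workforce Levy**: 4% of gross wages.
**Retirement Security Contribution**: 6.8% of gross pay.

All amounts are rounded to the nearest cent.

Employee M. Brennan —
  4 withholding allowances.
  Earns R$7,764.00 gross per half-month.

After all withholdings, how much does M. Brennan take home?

R$5,865.33

Canton Income Tax: taxable = R$7,764.00 − 4×R$80.00 = R$7,444.00
  R$613.60 + 19.9% × (R$7,444.00 − R$5,200.00) = R$613.60 + 19.9% × R$2,244.00 = R$1,060.16
Workforce Levy: 4% × R$7,764.00 = R$310.56
Retirement Security Contribution: 6.8% × R$7,764.00 = R$527.95
Total withheld: R$1,060.16 + R$310.56 + R$527.95 = R$1,898.67
Net pay: R$7,764.00 − R$1,898.67 = R$5,865.33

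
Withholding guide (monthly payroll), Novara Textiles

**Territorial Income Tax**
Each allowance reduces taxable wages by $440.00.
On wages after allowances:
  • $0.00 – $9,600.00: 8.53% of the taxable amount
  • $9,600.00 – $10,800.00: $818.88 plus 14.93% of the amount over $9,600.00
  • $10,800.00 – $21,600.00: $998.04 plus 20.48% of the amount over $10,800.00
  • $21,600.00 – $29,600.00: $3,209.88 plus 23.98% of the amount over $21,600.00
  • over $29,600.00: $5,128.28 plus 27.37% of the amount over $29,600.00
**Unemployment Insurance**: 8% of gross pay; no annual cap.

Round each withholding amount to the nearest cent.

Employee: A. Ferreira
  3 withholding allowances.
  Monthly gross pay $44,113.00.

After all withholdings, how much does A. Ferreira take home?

$31,844.76

Territorial Income Tax: taxable = $44,113.00 − 3×$440.00 = $42,793.00
  $5,128.28 + 27.37% × ($42,793.00 − $29,600.00) = $5,128.28 + 27.37% × $13,193.00 = $8,739.20
Unemployment Insurance: 8% × $44,113.00 = $3,529.04
Total withheld: $8,739.20 + $3,529.04 = $12,268.24
Net pay: $44,113.00 − $12,268.24 = $31,844.76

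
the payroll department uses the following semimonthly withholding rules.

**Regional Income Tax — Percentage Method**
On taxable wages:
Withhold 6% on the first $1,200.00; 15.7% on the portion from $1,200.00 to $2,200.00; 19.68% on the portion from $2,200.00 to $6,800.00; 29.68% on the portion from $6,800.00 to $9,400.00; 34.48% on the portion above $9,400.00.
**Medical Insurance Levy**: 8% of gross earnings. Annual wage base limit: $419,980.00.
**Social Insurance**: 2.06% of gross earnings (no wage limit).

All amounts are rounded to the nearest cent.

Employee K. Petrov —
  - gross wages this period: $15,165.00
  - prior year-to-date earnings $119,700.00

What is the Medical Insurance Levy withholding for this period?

Medical Insurance Levy: 8% × $15,165.00 = $1,213.20

$1,213.20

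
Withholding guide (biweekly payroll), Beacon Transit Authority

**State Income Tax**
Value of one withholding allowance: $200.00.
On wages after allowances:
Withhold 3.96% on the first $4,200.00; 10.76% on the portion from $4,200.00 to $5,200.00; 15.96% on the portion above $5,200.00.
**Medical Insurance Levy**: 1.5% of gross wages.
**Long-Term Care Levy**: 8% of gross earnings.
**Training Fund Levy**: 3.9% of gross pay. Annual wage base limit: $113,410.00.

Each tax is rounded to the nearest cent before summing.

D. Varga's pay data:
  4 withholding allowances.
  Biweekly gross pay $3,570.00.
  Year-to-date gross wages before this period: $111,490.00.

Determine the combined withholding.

State Income Tax: taxable = $3,570.00 − 4×$200.00 = $2,770.00
  3.96% × $2,770.00 = $109.69
Medical Insurance Levy: 1.5% × $3,570.00 = $53.55
Long-Term Care Levy: 8% × $3,570.00 = $285.60
Training Fund Levy: cap $113,410.00 − YTD $111,490.00 = $1,920.00 subject; 3.9% × $1,920.00 = $74.88
Total: $109.69 + $53.55 + $285.60 + $74.88 = $523.72

$523.72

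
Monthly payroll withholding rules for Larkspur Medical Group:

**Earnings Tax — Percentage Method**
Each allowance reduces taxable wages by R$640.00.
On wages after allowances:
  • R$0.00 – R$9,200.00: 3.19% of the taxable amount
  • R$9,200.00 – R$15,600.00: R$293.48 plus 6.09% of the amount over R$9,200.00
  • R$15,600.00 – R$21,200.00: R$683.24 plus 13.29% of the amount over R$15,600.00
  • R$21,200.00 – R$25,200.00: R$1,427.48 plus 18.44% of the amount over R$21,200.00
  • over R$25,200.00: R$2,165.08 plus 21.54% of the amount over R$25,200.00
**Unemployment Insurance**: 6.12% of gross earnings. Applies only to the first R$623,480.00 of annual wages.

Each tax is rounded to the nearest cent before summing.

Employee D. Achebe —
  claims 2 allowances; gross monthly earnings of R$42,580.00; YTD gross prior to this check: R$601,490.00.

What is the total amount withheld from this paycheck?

R$6,978.81

Earnings Tax: taxable = R$42,580.00 − 2×R$640.00 = R$41,300.00
  R$2,165.08 + 21.54% × (R$41,300.00 − R$25,200.00) = R$2,165.08 + 21.54% × R$16,100.00 = R$5,633.02
Unemployment Insurance: cap R$623,480.00 − YTD R$601,490.00 = R$21,990.00 subject; 6.12% × R$21,990.00 = R$1,345.79
Total: R$5,633.02 + R$1,345.79 = R$6,978.81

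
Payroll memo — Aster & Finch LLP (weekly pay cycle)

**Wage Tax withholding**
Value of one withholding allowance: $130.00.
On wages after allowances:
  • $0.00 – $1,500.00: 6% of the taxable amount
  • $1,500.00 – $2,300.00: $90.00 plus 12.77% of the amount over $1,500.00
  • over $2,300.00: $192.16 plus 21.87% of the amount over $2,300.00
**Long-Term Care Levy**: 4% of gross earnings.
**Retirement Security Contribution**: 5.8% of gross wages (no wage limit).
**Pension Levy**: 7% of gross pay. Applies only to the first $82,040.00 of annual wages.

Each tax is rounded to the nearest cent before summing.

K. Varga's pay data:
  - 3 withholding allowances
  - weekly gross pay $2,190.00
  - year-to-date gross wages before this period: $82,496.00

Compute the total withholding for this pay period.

Wage Tax: taxable = $2,190.00 − 3×$130.00 = $1,800.00
  $90.00 + 12.77% × ($1,800.00 − $1,500.00) = $90.00 + 12.77% × $300.00 = $128.31
Long-Term Care Levy: 4% × $2,190.00 = $87.60
Retirement Security Contribution: 5.8% × $2,190.00 = $127.02
Pension Levy: YTD $82,496.00 ≥ cap $82,040.00 → $0.00
Total: $128.31 + $87.60 + $127.02 + $0.00 = $342.93

$342.93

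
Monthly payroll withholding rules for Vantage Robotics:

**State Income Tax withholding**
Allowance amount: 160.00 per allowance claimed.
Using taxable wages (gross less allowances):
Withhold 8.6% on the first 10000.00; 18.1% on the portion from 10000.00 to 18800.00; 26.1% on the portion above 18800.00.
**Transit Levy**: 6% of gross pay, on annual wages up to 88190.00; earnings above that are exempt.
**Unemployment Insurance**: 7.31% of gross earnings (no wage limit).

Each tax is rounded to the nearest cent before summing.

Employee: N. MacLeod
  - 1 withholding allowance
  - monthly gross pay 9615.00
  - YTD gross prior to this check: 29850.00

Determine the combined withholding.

State Income Tax: taxable = 9615.00 − 1×160.00 = 9455.00
  8.6% × 9455.00 = 813.13
Transit Levy: 6% × 9615.00 = 576.90
Unemployment Insurance: 7.31% × 9615.00 = 702.86
Total: 813.13 + 576.90 + 702.86 = 2092.89

2092.89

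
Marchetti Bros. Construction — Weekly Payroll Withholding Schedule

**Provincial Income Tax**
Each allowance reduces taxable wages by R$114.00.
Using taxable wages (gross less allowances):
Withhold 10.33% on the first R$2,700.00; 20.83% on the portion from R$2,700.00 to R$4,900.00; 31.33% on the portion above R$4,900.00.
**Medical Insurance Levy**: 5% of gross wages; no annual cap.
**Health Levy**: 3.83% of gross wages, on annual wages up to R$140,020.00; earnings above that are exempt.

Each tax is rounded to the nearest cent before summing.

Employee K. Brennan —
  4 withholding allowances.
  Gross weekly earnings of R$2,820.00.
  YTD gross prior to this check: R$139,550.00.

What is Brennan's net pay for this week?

Provincial Income Tax: taxable = R$2,820.00 − 4×R$114.00 = R$2,364.00
  10.33% × R$2,364.00 = R$244.20
Medical Insurance Levy: 5% × R$2,820.00 = R$141.00
Health Levy: cap R$140,020.00 − YTD R$139,550.00 = R$470.00 subject; 3.83% × R$470.00 = R$18.00
Total withheld: R$244.20 + R$141.00 + R$18.00 = R$403.20
Net pay: R$2,820.00 − R$403.20 = R$2,416.80

R$2,416.80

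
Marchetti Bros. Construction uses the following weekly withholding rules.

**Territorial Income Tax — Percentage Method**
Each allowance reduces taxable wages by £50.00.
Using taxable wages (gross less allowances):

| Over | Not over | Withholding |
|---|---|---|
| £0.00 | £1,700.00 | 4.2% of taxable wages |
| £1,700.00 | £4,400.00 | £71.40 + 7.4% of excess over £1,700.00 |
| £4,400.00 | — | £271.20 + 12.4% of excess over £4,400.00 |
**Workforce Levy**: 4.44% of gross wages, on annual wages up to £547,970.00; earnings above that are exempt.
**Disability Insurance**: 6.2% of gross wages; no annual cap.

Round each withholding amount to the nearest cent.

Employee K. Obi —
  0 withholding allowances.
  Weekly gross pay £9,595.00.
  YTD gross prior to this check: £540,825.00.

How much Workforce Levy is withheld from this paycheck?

£317.24

Workforce Levy: cap £547,970.00 − YTD £540,825.00 = £7,145.00 subject; 4.44% × £7,145.00 = £317.24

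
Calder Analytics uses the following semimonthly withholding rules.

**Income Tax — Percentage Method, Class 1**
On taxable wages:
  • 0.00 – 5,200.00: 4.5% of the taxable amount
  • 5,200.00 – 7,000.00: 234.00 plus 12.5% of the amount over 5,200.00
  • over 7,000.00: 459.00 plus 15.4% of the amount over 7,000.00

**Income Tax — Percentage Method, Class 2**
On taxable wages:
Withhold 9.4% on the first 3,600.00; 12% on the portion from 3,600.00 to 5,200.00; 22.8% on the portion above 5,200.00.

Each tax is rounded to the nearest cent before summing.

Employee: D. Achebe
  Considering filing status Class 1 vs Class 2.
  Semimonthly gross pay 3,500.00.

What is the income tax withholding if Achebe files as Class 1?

157.50

Income Tax (Class 1): taxable = 3,500.00
  4.5% × 3,500.00 = 157.50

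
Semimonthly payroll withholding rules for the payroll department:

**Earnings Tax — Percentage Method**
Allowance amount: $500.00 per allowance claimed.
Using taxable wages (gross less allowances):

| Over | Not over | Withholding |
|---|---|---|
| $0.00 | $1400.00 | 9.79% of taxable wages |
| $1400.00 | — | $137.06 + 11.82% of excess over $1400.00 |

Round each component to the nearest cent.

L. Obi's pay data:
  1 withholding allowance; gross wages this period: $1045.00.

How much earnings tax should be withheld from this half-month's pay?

$53.36

Earnings Tax: taxable = $1045.00 − 1×$500.00 = $545.00
  9.79% × $545.00 = $53.36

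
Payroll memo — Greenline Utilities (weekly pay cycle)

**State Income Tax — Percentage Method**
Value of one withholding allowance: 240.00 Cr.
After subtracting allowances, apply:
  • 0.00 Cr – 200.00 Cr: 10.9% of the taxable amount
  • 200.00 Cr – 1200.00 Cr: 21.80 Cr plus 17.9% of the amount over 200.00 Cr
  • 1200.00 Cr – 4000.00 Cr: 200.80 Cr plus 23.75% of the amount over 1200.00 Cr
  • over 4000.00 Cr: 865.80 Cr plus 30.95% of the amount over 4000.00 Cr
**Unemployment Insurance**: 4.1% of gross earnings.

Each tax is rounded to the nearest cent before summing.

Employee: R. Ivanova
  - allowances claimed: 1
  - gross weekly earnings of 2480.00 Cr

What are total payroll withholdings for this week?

State Income Tax: taxable = 2480.00 Cr − 1×240.00 Cr = 2240.00 Cr
  200.80 Cr + 23.75% × (2240.00 Cr − 1200.00 Cr) = 200.80 Cr + 23.75% × 1040.00 Cr = 447.80 Cr
Unemployment Insurance: 4.1% × 2480.00 Cr = 101.68 Cr
Total: 447.80 Cr + 101.68 Cr = 549.48 Cr

549.48 Cr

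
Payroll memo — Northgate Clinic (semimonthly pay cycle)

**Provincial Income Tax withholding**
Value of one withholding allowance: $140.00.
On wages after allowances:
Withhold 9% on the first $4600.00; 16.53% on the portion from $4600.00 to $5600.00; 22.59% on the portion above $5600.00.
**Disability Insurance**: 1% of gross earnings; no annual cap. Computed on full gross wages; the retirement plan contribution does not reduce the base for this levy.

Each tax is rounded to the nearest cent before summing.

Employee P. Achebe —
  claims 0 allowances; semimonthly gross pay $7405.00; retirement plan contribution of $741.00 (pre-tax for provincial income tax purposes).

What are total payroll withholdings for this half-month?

$893.71

Provincial Income Tax: taxable = $7405.00 − $741.00 = $6664.00
  $579.30 + 22.59% × ($6664.00 − $5600.00) = $579.30 + 22.59% × $1064.00 = $819.66
Disability Insurance: 1% × $7405.00 = $74.05
Total: $819.66 + $74.05 = $893.71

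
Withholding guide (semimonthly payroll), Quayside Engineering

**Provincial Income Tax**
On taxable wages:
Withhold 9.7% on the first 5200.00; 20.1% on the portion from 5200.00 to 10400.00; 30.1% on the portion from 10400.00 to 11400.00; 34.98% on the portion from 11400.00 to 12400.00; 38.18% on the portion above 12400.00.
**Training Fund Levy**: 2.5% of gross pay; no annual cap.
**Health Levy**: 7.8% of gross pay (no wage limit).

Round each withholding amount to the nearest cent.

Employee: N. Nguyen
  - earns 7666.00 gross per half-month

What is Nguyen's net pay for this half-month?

5876.33

Provincial Income Tax: taxable = 7666.00
  504.40 + 20.1% × (7666.00 − 5200.00) = 504.40 + 20.1% × 2466.00 = 1000.07
Training Fund Levy: 2.5% × 7666.00 = 191.65
Health Levy: 7.8% × 7666.00 = 597.95
Total withheld: 1000.07 + 191.65 + 597.95 = 1789.67
Net pay: 7666.00 − 1789.67 = 5876.33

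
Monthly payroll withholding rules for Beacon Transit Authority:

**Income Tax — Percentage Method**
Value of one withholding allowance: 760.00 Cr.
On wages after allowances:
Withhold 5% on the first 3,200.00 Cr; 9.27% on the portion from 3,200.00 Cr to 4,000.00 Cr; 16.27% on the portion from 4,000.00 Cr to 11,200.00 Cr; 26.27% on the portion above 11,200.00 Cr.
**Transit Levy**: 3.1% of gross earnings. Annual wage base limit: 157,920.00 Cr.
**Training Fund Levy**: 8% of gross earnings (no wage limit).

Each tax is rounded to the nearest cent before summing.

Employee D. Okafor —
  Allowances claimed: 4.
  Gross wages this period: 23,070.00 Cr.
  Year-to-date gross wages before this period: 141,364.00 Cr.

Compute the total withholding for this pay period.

6,084.08 Cr

Income Tax: taxable = 23,070.00 Cr − 4×760.00 Cr = 20,030.00 Cr
  1,405.60 Cr + 26.27% × (20,030.00 Cr − 11,200.00 Cr) = 1,405.60 Cr + 26.27% × 8,830.00 Cr = 3,725.24 Cr
Transit Levy: cap 157,920.00 Cr − YTD 141,364.00 Cr = 16,556.00 Cr subject; 3.1% × 16,556.00 Cr = 513.24 Cr
Training Fund Levy: 8% × 23,070.00 Cr = 1,845.60 Cr
Total: 3,725.24 Cr + 513.24 Cr + 1,845.60 Cr = 6,084.08 Cr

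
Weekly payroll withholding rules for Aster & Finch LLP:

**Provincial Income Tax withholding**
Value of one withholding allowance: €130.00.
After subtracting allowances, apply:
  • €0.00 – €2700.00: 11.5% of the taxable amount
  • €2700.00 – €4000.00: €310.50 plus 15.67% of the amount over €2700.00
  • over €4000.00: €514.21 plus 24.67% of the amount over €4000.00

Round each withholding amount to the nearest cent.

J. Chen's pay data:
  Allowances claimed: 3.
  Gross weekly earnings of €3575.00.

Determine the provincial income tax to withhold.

Provincial Income Tax: taxable = €3575.00 − 3×€130.00 = €3185.00
  €310.50 + 15.67% × (€3185.00 − €2700.00) = €310.50 + 15.67% × €485.00 = €386.50

€386.50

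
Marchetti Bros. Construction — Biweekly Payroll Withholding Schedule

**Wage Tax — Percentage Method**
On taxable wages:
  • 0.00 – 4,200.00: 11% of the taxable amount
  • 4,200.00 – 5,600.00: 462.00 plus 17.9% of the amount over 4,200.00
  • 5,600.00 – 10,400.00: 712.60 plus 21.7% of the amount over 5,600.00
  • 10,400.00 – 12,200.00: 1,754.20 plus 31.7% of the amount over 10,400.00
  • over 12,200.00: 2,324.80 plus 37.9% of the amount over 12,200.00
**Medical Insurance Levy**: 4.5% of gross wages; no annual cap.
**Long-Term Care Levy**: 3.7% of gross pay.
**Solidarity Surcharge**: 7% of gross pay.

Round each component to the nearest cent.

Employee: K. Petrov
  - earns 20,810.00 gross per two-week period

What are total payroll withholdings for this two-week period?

Wage Tax: taxable = 20,810.00
  2,324.80 + 37.9% × (20,810.00 − 12,200.00) = 2,324.80 + 37.9% × 8,610.00 = 5,587.99
Medical Insurance Levy: 4.5% × 20,810.00 = 936.45
Long-Term Care Levy: 3.7% × 20,810.00 = 769.97
Solidarity Surcharge: 7% × 20,810.00 = 1,456.70
Total: 5,587.99 + 936.45 + 769.97 + 1,456.70 = 8,751.11

8,751.11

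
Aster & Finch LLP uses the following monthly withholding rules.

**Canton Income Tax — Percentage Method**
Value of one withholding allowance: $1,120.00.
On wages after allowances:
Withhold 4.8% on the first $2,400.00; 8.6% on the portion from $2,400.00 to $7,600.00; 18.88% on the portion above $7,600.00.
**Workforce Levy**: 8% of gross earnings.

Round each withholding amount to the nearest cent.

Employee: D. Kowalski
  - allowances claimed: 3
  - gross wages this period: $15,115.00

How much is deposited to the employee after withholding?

Canton Income Tax: taxable = $15,115.00 − 3×$1,120.00 = $11,755.00
  $562.40 + 18.88% × ($11,755.00 − $7,600.00) = $562.40 + 18.88% × $4,155.00 = $1,346.86
Workforce Levy: 8% × $15,115.00 = $1,209.20
Total withheld: $1,346.86 + $1,209.20 = $2,556.06
Net pay: $15,115.00 − $2,556.06 = $12,558.94

$12,558.94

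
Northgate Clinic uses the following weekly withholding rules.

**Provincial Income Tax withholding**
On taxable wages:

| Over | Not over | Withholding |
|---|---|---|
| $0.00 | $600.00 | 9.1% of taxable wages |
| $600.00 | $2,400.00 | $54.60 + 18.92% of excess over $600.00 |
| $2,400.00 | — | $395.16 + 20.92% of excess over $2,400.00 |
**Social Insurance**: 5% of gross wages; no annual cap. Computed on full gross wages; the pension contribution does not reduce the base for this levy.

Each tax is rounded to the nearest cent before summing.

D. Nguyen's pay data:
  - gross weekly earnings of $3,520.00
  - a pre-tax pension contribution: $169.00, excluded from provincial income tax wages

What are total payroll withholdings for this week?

$770.11

Provincial Income Tax: taxable = $3,520.00 − $169.00 = $3,351.00
  $395.16 + 20.92% × ($3,351.00 − $2,400.00) = $395.16 + 20.92% × $951.00 = $594.11
Social Insurance: 5% × $3,520.00 = $176.00
Total: $594.11 + $176.00 = $770.11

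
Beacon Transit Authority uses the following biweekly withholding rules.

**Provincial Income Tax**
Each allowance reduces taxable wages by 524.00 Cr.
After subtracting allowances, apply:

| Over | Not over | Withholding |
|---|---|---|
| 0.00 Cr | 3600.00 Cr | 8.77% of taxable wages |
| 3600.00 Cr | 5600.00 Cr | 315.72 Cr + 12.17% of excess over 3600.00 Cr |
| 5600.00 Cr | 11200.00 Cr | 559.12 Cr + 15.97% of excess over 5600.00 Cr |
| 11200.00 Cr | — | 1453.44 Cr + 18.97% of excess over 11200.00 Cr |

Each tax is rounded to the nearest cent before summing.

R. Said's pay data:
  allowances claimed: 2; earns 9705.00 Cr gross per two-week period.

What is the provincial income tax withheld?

Provincial Income Tax: taxable = 9705.00 Cr − 2×524.00 Cr = 8657.00 Cr
  559.12 Cr + 15.97% × (8657.00 Cr − 5600.00 Cr) = 559.12 Cr + 15.97% × 3057.00 Cr = 1047.32 Cr

1047.32 Cr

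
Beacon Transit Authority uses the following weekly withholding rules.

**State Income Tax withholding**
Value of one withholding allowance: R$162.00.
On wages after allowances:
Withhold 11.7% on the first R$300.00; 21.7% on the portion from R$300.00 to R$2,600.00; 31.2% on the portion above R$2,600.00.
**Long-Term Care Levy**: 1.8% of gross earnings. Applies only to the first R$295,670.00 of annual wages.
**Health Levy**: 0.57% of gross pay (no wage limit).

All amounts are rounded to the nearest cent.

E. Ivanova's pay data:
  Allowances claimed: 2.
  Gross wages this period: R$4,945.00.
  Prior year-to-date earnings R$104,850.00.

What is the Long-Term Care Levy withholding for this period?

R$89.01

Long-Term Care Levy: 1.8% × R$4,945.00 = R$89.01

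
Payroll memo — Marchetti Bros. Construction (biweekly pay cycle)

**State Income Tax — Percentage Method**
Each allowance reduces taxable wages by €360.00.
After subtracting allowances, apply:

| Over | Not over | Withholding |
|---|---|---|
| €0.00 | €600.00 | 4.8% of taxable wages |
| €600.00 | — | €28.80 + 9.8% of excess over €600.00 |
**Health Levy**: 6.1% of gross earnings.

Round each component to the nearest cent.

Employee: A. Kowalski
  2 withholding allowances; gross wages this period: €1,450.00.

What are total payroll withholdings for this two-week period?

State Income Tax: taxable = €1,450.00 − 2×€360.00 = €730.00
  €28.80 + 9.8% × (€730.00 − €600.00) = €28.80 + 9.8% × €130.00 = €41.54
Health Levy: 6.1% × €1,450.00 = €88.45
Total: €41.54 + €88.45 = €129.99

€129.99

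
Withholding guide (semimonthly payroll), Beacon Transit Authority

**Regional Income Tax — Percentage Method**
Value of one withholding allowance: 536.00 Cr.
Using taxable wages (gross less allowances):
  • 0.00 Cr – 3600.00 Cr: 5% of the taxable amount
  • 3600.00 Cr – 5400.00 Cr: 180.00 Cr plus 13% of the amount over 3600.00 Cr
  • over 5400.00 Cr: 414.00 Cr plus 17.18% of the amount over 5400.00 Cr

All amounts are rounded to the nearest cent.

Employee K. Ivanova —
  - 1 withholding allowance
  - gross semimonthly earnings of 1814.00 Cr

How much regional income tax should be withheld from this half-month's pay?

63.90 Cr

Regional Income Tax: taxable = 1814.00 Cr − 1×536.00 Cr = 1278.00 Cr
  5% × 1278.00 Cr = 63.90 Cr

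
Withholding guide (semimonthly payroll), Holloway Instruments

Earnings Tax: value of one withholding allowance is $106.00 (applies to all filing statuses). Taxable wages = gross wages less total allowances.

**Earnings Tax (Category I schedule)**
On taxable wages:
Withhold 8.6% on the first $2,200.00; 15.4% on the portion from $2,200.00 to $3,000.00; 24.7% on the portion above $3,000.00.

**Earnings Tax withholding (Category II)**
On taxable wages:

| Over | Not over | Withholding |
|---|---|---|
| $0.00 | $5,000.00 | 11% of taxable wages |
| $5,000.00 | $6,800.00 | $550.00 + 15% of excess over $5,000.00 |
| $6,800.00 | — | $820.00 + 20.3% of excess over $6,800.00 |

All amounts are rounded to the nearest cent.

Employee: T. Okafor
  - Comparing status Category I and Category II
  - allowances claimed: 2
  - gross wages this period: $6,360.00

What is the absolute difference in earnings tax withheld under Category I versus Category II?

$367.76

Earnings Tax (Category I): taxable = $6,360.00 − 2×$106.00 = $6,148.00
  $312.40 + 24.7% × ($6,148.00 − $3,000.00) = $312.40 + 24.7% × $3,148.00 = $1,089.96
Earnings Tax (Category II): taxable = $6,360.00 − 2×$106.00 = $6,148.00
  $550.00 + 15% × ($6,148.00 − $5,000.00) = $550.00 + 15% × $1,148.00 = $722.20
Difference: |$1,089.96 − $722.20| = $367.76 (higher under Category I)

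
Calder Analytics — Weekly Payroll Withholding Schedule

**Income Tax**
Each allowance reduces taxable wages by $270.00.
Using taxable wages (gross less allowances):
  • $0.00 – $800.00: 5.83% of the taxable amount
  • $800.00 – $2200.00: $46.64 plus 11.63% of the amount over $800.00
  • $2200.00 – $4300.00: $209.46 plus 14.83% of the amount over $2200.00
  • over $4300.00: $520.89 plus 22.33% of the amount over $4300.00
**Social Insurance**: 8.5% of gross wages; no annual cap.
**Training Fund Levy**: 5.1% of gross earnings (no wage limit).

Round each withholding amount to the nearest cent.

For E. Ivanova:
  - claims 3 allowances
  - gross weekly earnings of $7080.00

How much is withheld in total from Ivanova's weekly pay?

Income Tax: taxable = $7080.00 − 3×$270.00 = $6270.00
  $520.89 + 22.33% × ($6270.00 − $4300.00) = $520.89 + 22.33% × $1970.00 = $960.79
Social Insurance: 8.5% × $7080.00 = $601.80
Training Fund Levy: 5.1% × $7080.00 = $361.08
Total: $960.79 + $601.80 + $361.08 = $1923.67

$1923.67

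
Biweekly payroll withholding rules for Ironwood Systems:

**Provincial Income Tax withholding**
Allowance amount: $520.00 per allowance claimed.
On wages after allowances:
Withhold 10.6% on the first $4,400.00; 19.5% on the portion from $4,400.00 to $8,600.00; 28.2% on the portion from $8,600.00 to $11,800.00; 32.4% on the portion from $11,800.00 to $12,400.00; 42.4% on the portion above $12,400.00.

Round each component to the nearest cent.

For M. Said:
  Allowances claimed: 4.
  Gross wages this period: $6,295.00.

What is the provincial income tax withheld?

$446.79

Provincial Income Tax: taxable = $6,295.00 − 4×$520.00 = $4,215.00
  10.6% × $4,215.00 = $446.79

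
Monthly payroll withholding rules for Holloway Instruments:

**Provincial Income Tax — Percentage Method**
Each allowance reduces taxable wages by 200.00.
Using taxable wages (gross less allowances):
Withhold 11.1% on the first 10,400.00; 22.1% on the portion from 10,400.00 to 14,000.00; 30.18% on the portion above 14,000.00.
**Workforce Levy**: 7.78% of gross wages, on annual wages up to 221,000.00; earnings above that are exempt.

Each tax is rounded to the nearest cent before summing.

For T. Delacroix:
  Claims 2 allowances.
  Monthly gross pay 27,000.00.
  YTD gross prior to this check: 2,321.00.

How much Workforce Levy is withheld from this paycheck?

Workforce Levy: 7.78% × 27,000.00 = 2,100.60

2,100.60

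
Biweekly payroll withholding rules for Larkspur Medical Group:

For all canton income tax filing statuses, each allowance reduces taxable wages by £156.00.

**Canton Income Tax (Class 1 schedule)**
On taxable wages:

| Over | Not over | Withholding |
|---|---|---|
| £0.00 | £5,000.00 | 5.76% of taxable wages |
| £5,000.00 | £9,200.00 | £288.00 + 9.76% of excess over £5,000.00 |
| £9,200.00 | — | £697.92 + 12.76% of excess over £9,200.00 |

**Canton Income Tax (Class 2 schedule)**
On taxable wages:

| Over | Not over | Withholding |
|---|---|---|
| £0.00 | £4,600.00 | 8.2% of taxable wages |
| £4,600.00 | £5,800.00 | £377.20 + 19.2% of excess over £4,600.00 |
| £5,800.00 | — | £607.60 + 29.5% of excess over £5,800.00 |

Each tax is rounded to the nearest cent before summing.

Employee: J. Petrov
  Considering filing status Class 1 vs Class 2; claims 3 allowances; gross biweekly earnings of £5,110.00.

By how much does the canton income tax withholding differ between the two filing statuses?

Canton Income Tax (Class 1): taxable = £5,110.00 − 3×£156.00 = £4,642.00
  5.76% × £4,642.00 = £267.38
Canton Income Tax (Class 2): taxable = £5,110.00 − 3×£156.00 = £4,642.00
  £377.20 + 19.2% × (£4,642.00 − £4,600.00) = £377.20 + 19.2% × £42.00 = £385.26
Difference: |£267.38 − £385.26| = £117.88 (higher under Class 2)

£117.88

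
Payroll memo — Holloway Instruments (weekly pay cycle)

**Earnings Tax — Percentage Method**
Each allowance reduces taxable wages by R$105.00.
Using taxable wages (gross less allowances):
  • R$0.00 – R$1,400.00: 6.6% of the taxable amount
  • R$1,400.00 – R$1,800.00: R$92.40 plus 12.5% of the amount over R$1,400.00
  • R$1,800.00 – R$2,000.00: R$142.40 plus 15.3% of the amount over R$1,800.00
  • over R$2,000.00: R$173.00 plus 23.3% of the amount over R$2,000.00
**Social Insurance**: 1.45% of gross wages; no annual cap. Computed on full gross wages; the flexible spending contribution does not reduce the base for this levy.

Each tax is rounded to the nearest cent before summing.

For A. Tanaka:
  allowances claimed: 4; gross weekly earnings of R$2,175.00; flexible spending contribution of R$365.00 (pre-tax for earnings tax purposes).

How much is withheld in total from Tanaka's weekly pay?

R$123.28

Earnings Tax: taxable = R$2,175.00 − R$365.00 − 4×R$105.00 = R$1,390.00
  6.6% × R$1,390.00 = R$91.74
Social Insurance: 1.45% × R$2,175.00 = R$31.54
Total: R$91.74 + R$31.54 = R$123.28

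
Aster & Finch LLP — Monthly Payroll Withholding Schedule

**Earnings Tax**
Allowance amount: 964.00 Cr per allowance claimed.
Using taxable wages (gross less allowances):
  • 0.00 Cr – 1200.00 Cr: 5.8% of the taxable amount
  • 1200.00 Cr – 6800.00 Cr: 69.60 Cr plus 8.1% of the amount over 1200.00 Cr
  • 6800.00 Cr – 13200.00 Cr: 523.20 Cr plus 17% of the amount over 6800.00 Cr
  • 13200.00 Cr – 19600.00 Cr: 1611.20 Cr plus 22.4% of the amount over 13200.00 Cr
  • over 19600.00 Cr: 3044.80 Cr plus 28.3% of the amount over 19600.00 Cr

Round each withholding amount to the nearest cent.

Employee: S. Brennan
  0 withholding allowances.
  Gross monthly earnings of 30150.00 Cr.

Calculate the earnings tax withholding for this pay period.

Earnings Tax: taxable = 30150.00 Cr
  3044.80 Cr + 28.3% × (30150.00 Cr − 19600.00 Cr) = 3044.80 Cr + 28.3% × 10550.00 Cr = 6030.45 Cr

6030.45 Cr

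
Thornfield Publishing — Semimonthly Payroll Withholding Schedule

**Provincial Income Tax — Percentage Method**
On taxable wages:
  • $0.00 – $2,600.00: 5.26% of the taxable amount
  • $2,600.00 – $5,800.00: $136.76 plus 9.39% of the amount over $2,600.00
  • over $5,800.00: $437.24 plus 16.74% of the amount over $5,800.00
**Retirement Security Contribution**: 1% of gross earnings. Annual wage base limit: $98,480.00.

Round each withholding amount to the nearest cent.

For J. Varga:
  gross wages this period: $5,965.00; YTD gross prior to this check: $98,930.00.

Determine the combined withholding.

Provincial Income Tax: taxable = $5,965.00
  $437.24 + 16.74% × ($5,965.00 − $5,800.00) = $437.24 + 16.74% × $165.00 = $464.86
Retirement Security Contribution: YTD $98,930.00 ≥ cap $98,480.00 → $0.00
Total: $464.86 + $0.00 = $464.86

$464.86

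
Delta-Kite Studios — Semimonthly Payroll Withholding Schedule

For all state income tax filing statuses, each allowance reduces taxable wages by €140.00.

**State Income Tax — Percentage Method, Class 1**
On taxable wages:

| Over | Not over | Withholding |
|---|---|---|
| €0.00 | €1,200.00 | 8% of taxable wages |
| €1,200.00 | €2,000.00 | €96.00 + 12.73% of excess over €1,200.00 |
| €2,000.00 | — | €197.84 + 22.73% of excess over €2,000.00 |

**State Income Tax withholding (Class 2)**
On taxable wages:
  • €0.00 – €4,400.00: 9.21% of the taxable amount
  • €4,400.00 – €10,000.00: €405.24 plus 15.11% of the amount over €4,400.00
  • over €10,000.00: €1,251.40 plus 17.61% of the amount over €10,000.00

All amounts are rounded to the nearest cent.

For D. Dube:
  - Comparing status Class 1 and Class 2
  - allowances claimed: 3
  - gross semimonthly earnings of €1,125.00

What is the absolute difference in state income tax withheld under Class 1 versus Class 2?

State Income Tax (Class 1): taxable = €1,125.00 − 3×€140.00 = €705.00
  8% × €705.00 = €56.40
State Income Tax (Class 2): taxable = €1,125.00 − 3×€140.00 = €705.00
  9.21% × €705.00 = €64.93
Difference: |€56.40 − €64.93| = €8.53 (higher under Class 2)

€8.53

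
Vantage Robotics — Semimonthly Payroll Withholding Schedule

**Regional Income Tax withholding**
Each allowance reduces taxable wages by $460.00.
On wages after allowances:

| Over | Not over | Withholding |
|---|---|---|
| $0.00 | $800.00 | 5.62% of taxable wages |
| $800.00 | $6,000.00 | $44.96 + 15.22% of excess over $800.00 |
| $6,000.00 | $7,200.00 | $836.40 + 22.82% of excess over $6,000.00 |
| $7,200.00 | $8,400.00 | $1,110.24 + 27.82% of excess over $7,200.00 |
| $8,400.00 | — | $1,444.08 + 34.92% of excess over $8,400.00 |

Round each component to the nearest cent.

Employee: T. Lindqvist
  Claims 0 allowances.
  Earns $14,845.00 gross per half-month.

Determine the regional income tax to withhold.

$3,694.67

Regional Income Tax: taxable = $14,845.00
  $1,444.08 + 34.92% × ($14,845.00 − $8,400.00) = $1,444.08 + 34.92% × $6,445.00 = $3,694.67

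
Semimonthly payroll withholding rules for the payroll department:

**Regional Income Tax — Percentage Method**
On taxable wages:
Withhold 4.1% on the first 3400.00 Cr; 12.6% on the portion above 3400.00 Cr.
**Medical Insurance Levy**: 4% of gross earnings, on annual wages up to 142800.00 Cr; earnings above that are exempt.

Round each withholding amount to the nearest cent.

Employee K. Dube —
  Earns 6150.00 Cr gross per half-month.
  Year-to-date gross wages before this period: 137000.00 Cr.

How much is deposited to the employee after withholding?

Regional Income Tax: taxable = 6150.00 Cr
  139.40 Cr + 12.6% × (6150.00 Cr − 3400.00 Cr) = 139.40 Cr + 12.6% × 2750.00 Cr = 485.90 Cr
Medical Insurance Levy: cap 142800.00 Cr − YTD 137000.00 Cr = 5800.00 Cr subject; 4% × 5800.00 Cr = 232.00 Cr
Total withheld: 485.90 Cr + 232.00 Cr = 717.90 Cr
Net pay: 6150.00 Cr − 717.90 Cr = 5432.10 Cr

5432.10 Cr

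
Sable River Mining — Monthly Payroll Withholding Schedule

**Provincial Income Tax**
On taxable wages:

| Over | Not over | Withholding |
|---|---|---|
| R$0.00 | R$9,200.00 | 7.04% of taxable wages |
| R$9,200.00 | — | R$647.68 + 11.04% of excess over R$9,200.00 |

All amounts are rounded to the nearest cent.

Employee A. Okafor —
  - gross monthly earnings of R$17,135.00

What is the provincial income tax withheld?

R$1,523.70

Provincial Income Tax: taxable = R$17,135.00
  R$647.68 + 11.04% × (R$17,135.00 − R$9,200.00) = R$647.68 + 11.04% × R$7,935.00 = R$1,523.70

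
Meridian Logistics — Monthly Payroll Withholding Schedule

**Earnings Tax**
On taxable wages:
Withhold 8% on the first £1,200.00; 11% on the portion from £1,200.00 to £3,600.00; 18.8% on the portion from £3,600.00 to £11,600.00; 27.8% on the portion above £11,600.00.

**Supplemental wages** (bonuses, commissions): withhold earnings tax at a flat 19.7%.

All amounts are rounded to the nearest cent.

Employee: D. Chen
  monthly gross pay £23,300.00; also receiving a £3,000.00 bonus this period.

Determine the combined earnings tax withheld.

£5,707.60

Earnings Tax: taxable = £23,300.00
  £1,864.00 + 27.8% × (£23,300.00 − £11,600.00) = £1,864.00 + 27.8% × £11,700.00 = £5,116.60
Supplemental (19.7% flat on bonus): 19.7% × £3,000.00 = £591.00
Total earnings tax: £5,116.60 + £591.00 = £5,707.60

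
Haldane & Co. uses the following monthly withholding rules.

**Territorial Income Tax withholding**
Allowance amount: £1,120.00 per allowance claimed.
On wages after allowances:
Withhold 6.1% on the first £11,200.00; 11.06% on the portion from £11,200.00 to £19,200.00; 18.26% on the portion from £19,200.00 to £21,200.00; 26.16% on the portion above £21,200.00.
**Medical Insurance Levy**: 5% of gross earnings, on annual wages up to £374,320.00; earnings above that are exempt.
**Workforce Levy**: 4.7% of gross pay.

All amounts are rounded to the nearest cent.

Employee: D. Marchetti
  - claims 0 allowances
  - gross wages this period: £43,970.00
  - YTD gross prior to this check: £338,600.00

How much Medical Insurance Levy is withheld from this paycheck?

£1,786.00

Medical Insurance Levy: cap £374,320.00 − YTD £338,600.00 = £35,720.00 subject; 5% × £35,720.00 = £1,786.00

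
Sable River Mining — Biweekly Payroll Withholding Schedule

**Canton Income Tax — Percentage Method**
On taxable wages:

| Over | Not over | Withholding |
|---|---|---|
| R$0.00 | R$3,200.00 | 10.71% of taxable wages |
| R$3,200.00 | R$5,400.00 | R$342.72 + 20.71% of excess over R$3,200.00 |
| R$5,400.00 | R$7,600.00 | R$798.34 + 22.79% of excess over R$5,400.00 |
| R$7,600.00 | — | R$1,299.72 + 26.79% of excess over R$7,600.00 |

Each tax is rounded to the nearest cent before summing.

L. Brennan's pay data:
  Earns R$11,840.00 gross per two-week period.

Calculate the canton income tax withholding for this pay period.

Canton Income Tax: taxable = R$11,840.00
  R$1,299.72 + 26.79% × (R$11,840.00 − R$7,600.00) = R$1,299.72 + 26.79% × R$4,240.00 = R$2,435.62

R$2,435.62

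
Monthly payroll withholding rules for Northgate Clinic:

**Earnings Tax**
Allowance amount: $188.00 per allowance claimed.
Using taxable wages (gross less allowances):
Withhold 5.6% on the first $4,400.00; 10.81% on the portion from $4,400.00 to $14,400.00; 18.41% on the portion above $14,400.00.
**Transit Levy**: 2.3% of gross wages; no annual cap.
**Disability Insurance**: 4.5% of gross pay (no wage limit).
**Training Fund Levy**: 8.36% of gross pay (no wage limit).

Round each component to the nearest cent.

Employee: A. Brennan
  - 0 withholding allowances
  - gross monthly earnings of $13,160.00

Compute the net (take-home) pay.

$9,971.58

Earnings Tax: taxable = $13,160.00
  $246.40 + 10.81% × ($13,160.00 − $4,400.00) = $246.40 + 10.81% × $8,760.00 = $1,193.36
Transit Levy: 2.3% × $13,160.00 = $302.68
Disability Insurance: 4.5% × $13,160.00 = $592.20
Training Fund Levy: 8.36% × $13,160.00 = $1,100.18
Total withheld: $1,193.36 + $302.68 + $592.20 + $1,100.18 = $3,188.42
Net pay: $13,160.00 − $3,188.42 = $9,971.58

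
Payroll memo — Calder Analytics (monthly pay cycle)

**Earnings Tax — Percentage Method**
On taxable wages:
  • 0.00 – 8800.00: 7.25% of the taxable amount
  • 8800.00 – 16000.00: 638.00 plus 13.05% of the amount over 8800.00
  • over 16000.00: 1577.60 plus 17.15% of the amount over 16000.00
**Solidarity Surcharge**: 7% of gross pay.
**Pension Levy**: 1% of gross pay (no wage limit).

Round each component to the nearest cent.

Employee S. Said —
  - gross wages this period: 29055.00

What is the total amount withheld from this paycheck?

Earnings Tax: taxable = 29055.00
  1577.60 + 17.15% × (29055.00 − 16000.00) = 1577.60 + 17.15% × 13055.00 = 3816.53
Solidarity Surcharge: 7% × 29055.00 = 2033.85
Pension Levy: 1% × 29055.00 = 290.55
Total: 3816.53 + 2033.85 + 290.55 = 6140.93

6140.93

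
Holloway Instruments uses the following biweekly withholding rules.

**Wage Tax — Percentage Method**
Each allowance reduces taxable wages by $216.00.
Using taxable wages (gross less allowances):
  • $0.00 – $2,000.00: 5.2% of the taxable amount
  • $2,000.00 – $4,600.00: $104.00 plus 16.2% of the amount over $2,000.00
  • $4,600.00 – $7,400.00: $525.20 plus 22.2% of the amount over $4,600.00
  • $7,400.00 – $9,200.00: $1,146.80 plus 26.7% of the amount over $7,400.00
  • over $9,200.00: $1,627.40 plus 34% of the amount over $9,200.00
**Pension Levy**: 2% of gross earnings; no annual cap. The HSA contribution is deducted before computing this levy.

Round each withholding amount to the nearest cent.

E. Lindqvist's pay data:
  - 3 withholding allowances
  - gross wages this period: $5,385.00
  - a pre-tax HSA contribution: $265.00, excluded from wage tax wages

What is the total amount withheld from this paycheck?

Wage Tax: taxable = $5,385.00 − $265.00 − 3×$216.00 = $4,472.00
  $104.00 + 16.2% × ($4,472.00 − $2,000.00) = $104.00 + 16.2% × $2,472.00 = $504.46
Pension Levy: 2% × $5,120.00 = $102.40
Total: $504.46 + $102.40 = $606.86

$606.86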